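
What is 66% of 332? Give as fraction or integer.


Compute 66% of 332
Convert percentage: 66% = 66/100
Multiply: 332 * 66/100
= 21912/100
= 5478/25

5478/25


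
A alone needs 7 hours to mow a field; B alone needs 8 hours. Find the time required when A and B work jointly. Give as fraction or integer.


Rate of A = 1/7 job per hour
Rate of B = 1/8 job per hour
Combined rate = 1/7 + 1/8
Find common denominator: (8 + 7)/(7*8) = 15/56
Combined rate = 15/56 job per hour
Time together = 1 / (15/56) = 56/15 hours

56/15


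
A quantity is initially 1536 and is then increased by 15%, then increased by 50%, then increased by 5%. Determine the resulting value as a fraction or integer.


Start: 1536
Step 1: increase by 15% => multiply by 115/100
  1536 * 115/100 = 8832/5
Step 2: increase by 50% => multiply by 150/100
  8832/5 * 150/100 = 13248/5
Step 3: increase by 5% => multiply by 105/100
  13248/5 * 105/100 = 69552/25
Final value = 69552/25

69552/25


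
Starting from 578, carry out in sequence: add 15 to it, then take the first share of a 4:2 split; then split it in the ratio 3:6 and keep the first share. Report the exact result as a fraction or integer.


Start with 578.
Step 1: Add 15: 578+15=593; split 4:2 first = 593*4/6 = 1186/3
Step 2: Split 3:6, first share = 1186/3 * 3/9 = 1186/9
Final result = 1186/9

1186/9


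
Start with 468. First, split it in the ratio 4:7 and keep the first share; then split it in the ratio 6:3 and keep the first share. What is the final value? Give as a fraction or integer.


Start with 468.
Step 1: Split 4:7, first share = 468 * 4/11 = 1872/11
Step 2: Split 6:3, first share = 1872/11 * 6/9 = 1248/11
Final result = 1248/11

1248/11


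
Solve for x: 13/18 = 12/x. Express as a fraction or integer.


Setting up: 13/18 = 12/x
Cross multiply: 13 * x = 18 * 12
13x = 216
x = 216/13
x = 216/13

216/13


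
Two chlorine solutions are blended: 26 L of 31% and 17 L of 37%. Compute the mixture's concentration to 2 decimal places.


Solute in mixture 1 = 31% of 26 L = 26*31/100 = 403/50 L
Solute in mixture 2 = 37% of 17 L = 17*37/100 = 629/100 L
Total solute = 403/50 + 629/100 = 287/20 L
Total volume = 26 + 17 = 43 L
Final concentration = 287/20/43 * 100 = 33.37%

33.37


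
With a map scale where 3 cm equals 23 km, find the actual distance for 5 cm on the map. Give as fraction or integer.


Map scale: 3 cm = 23 km
Measured distance on map = 5 cm
Set up proportion: 5 * 23 / 3
= 115 / 3
= 115/3 km

115/3


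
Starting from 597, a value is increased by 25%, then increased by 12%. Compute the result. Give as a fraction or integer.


Start: 597
Step 1: increase by 25% => multiply by 125/100
  597 * 125/100 = 2985/4
Step 2: increase by 12% => multiply by 112/100
  2985/4 * 112/100 = 4179/5
Final value = 4179/5

4179/5


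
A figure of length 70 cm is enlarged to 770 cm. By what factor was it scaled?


Original length = 70 cm
Scaled length = 770 cm
Scale factor = 770 / 70
= 11

11


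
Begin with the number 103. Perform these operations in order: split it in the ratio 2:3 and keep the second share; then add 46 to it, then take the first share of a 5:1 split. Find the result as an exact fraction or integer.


Start with 103.
Step 1: Split 2:3, second share = 103 * 3/5 = 309/5
Step 2: Add 46: 309/5+46=539/5; split 5:1 first = 539/5*5/6 = 539/6
Final result = 539/6

539/6


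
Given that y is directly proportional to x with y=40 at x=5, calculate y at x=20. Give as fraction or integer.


Direct proportion: y = kx
Find k: k = 40/5 = 8
Compute y at x=20: y = 8 * 20
y = 160

160


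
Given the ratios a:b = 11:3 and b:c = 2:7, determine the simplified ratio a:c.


Given a:b = 11:3 and b:c = 2:7
Make b consistent. Multiply first ratio by 2: a:b = 22:6
Multiply second ratio by 3: b:c = 6:21
Now b = 6 in both, so a:b:c = 22:6:21
Therefore a:c = 22:21
Simplify by GCD: a:c = 22:21

22:21


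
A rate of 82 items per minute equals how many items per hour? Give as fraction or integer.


Converting from per minute to per hour
Rate = 82 items per minute
Multiply by 60: 82 * 60
= 4920 items per hour

4920


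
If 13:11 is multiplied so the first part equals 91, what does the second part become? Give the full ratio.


Original ratio: 13:11
First term target: 91
Scale factor = 91 / 13 = 7
Multiply second term: 11 * 7 = 77
Equivalent ratio = 91:77

91:77


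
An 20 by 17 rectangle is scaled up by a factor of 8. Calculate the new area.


Original dimensions: 20 x 17
Enlargement factor = 8
New width = 20 * 8 = 160
New height = 17 * 8 = 136
New area = 160 * 136 = 21760

21760


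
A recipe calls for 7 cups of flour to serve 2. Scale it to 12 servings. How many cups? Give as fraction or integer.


Original: 7 cups for 2 servings
Target servings = 12
Scaling factor = 12/2
New amount = 7 * 12/2
= 84/2
= 42 cups

42


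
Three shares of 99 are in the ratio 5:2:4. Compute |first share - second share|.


Total parts = 5 + 2 + 4 = 11
Value per part = 99 / 11 = 9
Shares: 5*9=45, 2*9=18, 4*9=36
First share = 45, second share = 18
Difference = |45 - 18| = 27

27


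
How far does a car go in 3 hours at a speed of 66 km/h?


Using distance = speed * time
Speed = 66 km/h
Time = 3 hours
Distance = 66 * 3
= 198 km

198


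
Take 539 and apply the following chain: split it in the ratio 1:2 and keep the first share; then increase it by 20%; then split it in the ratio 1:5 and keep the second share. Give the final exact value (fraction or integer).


Start with 539.
Step 1: Split 1:2, first share = 539 * 1/3 = 539/3
Step 2: Increase by 20%: 539/3 * 120/100 = 1078/5
Step 3: Split 1:5, second share = 1078/5 * 5/6 = 539/3
Final result = 539/3

539/3


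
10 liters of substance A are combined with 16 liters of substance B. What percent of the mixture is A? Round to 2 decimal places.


Volume of A = 10 L
Volume of B = 16 L
Total volume = 10 + 16 = 26 L
Percentage of A = (10/26) * 100
= 38.46%

38.46


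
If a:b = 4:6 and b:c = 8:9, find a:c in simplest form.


Given a:b = 4:6 and b:c = 8:9
Make b consistent. Multiply first ratio by 8: a:b = 32:48
Multiply second ratio by 6: b:c = 48:54
Now b = 48 in both, so a:b:c = 32:48:54
Therefore a:c = 32:54
Simplify by GCD: a:c = 16:27

16:27


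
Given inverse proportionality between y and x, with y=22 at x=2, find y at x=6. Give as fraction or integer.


Inverse proportion: y = k/x
Find k: k = 2 * 22 = 44
Compute y at x=6: y = 44/6
y = 22/3

22/3


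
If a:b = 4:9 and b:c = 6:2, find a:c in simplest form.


Given a:b = 4:9 and b:c = 6:2
Make b consistent. Multiply first ratio by 6: a:b = 24:54
Multiply second ratio by 9: b:c = 54:18
Now b = 54 in both, so a:b:c = 24:54:18
Therefore a:c = 24:18
Simplify by GCD: a:c = 4:3

4:3


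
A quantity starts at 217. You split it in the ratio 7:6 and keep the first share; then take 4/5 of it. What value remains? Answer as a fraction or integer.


Start with 217.
Step 1: Split 7:6, first share = 217 * 7/13 = 1519/13
Step 2: Take 4/5: 1519/13 * 4/5 = 6076/65
Final result = 6076/65

6076/65


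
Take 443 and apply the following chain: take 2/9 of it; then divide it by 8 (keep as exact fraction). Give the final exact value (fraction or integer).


Start with 443.
Step 1: Take 2/9: 443 * 2/9 = 886/9
Step 2: Divide by 8: 886/9 / 8 = 443/36
Final result = 443/36

443/36


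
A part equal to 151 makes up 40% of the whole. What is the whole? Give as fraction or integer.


Given: 151 is 40% of the whole
Set up: 151 = 40/100 * whole
whole = 151 * 100 / 40
whole = 15100 / 40
whole = 755/2

755/2


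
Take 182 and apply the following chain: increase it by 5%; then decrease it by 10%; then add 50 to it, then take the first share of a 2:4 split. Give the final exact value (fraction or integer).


Start with 182.
Step 1: Increase by 5%: 182 * 105/100 = 1911/10
Step 2: Decrease by 10%: 1911/10 * 90/100 = 17199/100
Step 3: Add 50: 17199/100+50=22199/100; split 2:4 first = 22199/100*2/6 = 22199/300
Final result = 22199/300

22199/300


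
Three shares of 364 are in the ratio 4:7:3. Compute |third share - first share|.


Total parts = 4 + 7 + 3 = 14
Value per part = 364 / 14 = 26
Shares: 4*26=104, 7*26=182, 3*26=78
Third share = 78, first share = 104
Difference = |78 - 104| = 26

26


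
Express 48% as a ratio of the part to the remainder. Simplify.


Part = 48%, Remainder = 52%
Ratio = 48:52
GCD(48, 52) = 4
Simplify: 12:13 = 12:13

12:13


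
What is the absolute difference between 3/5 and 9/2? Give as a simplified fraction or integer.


Simplify: 3/5 = 3/5 and 9/2 = 9/2
Find common denominator: LCD = 10
Convert: 6/10 and 45/10
Difference = |6 - 45|/10 = 39/10
Simplified = 39/10

39/10


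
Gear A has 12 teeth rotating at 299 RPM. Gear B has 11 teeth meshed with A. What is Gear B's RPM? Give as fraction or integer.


Gear ratio: teeth_A * RPM_A = teeth_B * RPM_B
12 * 299 = 11 * RPM_B
3588 = 11 * RPM_B
RPM_B = 3588 / 11
RPM_B = 3588/11

3588/11


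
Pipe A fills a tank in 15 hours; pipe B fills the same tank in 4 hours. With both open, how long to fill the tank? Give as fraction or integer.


Rate of A = 1/15 job per hour
Rate of B = 1/4 job per hour
Combined rate = 1/15 + 1/4
Find common denominator: (4 + 15)/(15*4) = 19/60
Combined rate = 19/60 job per hour
Time together = 1 / (19/60) = 60/19 hours

60/19


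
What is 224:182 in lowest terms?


Find GCD(224, 182)
GCD = 14
Divide both by 14: 224/14 = 16, 182/14 = 13
Simplified ratio = 16:13

16:13


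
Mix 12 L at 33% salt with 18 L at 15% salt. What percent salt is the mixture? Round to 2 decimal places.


Solute in mixture 1 = 33% of 12 L = 12*33/100 = 99/25 L
Solute in mixture 2 = 15% of 18 L = 18*15/100 = 27/10 L
Total solute = 99/25 + 27/10 = 333/50 L
Total volume = 12 + 18 = 30 L
Final concentration = 333/50/30 * 100 = 22.20%

22.20


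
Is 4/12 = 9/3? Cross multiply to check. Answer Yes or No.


Cross multiply to check 4/12 = 9/3
Left cross product: 4 * 3 = 12
Right cross product: 12 * 9 = 108
12 != 108
Not equal, so proportions differ => No

No


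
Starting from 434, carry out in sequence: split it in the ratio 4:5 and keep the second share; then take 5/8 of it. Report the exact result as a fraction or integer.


Start with 434.
Step 1: Split 4:5, second share = 434 * 5/9 = 2170/9
Step 2: Take 5/8: 2170/9 * 5/8 = 5425/36
Final result = 5425/36

5425/36


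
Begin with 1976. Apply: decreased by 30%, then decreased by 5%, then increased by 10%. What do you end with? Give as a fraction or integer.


Start: 1976
Step 1: decrease by 30% => multiply by 70/100
  1976 * 70/100 = 6916/5
Step 2: decrease by 5% => multiply by 95/100
  6916/5 * 95/100 = 32851/25
Step 3: increase by 10% => multiply by 110/100
  32851/25 * 110/100 = 361361/250
Final value = 361361/250

361361/250


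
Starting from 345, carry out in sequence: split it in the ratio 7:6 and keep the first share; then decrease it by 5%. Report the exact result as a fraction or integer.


Start with 345.
Step 1: Split 7:6, first share = 345 * 7/13 = 2415/13
Step 2: Decrease by 5%: 2415/13 * 95/100 = 9177/52
Final result = 9177/52

9177/52


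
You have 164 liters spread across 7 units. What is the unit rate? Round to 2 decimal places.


Total liters = 164
Number of units = 7
Unit rate = 164 / 7
= 23.43 liters per unit

23.43


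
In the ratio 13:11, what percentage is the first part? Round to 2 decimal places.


Total parts = 13 + 11 = 24
First part fraction = 13/24
Percentage = (13/24) * 100
= 0.541667 * 100
= 54.17%

54.17


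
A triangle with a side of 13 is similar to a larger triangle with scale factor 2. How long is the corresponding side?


Similar triangles have proportional sides
Scale factor = 2
Smaller side = 13
Corresponding larger side = 13 * 2
= 26

26


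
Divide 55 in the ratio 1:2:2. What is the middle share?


Ratio = 1:2:2
Total parts = 1 + 2 + 2 = 5
Value per part = 55 / 5 = 11
First share = 1 * 11 = 11
Middle share = 2 * 11 = 22
Third share = 2 * 11 = 22

22


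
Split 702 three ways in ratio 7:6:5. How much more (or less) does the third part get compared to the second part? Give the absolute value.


Total parts = 7 + 6 + 5 = 18
Value per part = 702 / 18 = 39
Shares: 7*39=273, 6*39=234, 5*39=195
Third share = 195, second share = 234
Difference = |195 - 234| = 39

39


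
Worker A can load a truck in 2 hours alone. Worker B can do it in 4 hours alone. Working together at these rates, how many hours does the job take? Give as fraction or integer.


Rate of A = 1/2 job per hour
Rate of B = 1/4 job per hour
Combined rate = 1/2 + 1/4
Find common denominator: (4 + 2)/(2*4) = 6/8
Combined rate = 3/4 job per hour
Time together = 1 / (3/4) = 4/3 hours

4/3


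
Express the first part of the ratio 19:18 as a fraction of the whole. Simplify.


Total parts = 19 + 18 = 37
First part fraction = 19/37
Simplify: 19/37 = 19/37

19/37


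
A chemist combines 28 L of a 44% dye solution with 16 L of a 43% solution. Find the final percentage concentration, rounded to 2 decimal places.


Solute in mixture 1 = 44% of 28 L = 28*44/100 = 308/25 L
Solute in mixture 2 = 43% of 16 L = 16*43/100 = 172/25 L
Total solute = 308/25 + 172/25 = 96/5 L
Total volume = 28 + 16 = 44 L
Final concentration = 96/5/44 * 100 = 43.64%

43.64


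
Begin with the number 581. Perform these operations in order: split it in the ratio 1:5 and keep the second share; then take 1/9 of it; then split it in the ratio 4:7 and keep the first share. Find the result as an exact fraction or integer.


Start with 581.
Step 1: Split 1:5, second share = 581 * 5/6 = 2905/6
Step 2: Take 1/9: 2905/6 * 1/9 = 2905/54
Step 3: Split 4:7, first share = 2905/54 * 4/11 = 5810/297
Final result = 5810/297

5810/297


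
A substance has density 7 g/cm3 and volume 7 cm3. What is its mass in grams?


Using mass = density * volume
Density = 7 g/cm3
Volume = 7 cm3
Mass = 7 * 7
= 49 g

49


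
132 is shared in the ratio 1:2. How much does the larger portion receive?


Total parts = 1 + 2 = 3
Value per part = 132 / 3 = 44
First share = 1 * 44 = 44
Second share = 2 * 44 = 88
Larger share = 88

88


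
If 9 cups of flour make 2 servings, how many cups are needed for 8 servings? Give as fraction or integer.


Original: 9 cups for 2 servings
Target servings = 8
Scaling factor = 8/2
New amount = 9 * 8/2
= 72/2
= 36 cups

36


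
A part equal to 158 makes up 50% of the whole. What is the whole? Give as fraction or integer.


Given: 158 is 50% of the whole
Set up: 158 = 50/100 * whole
whole = 158 * 100 / 50
whole = 15800 / 50
whole = 316

316


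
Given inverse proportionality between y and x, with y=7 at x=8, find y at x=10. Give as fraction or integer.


Inverse proportion: y = k/x
Find k: k = 8 * 7 = 56
Compute y at x=10: y = 56/10
y = 28/5

28/5


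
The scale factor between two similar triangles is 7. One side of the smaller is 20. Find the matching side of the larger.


Similar triangles have proportional sides
Scale factor = 7
Smaller side = 20
Corresponding larger side = 20 * 7
= 140

140


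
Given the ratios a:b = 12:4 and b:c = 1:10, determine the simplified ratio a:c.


Given a:b = 12:4 and b:c = 1:10
Make b consistent. Multiply first ratio by 1: a:b = 12:4
Multiply second ratio by 4: b:c = 4:40
Now b = 4 in both, so a:b:c = 12:4:40
Therefore a:c = 12:40
Simplify by GCD: a:c = 3:10

3:10


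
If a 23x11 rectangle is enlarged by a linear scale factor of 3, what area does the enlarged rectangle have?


Original dimensions: 23 x 11
Enlargement factor = 3
New width = 23 * 3 = 69
New height = 11 * 3 = 33
New area = 69 * 33 = 2277

2277


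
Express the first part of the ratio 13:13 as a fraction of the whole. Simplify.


Total parts = 13 + 13 = 26
First part fraction = 13/26
Simplify: 13/26 = 1/2

1/2


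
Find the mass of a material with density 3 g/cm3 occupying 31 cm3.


Using mass = density * volume
Density = 3 g/cm3
Volume = 31 cm3
Mass = 3 * 31
= 93 g

93


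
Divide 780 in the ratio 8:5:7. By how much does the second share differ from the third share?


Total parts = 8 + 5 + 7 = 20
Value per part = 780 / 20 = 39
Shares: 8*39=312, 5*39=195, 7*39=273
Second share = 195, third share = 273
Difference = |195 - 273| = 78

78


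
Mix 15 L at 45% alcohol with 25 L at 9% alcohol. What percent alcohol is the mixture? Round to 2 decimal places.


Solute in mixture 1 = 45% of 15 L = 15*45/100 = 27/4 L
Solute in mixture 2 = 9% of 25 L = 25*9/100 = 9/4 L
Total solute = 27/4 + 9/4 = 9 L
Total volume = 15 + 25 = 40 L
Final concentration = 9/40 * 100 = 22.50%

22.50


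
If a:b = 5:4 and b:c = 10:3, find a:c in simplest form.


Given a:b = 5:4 and b:c = 10:3
Make b consistent. Multiply first ratio by 10: a:b = 50:40
Multiply second ratio by 4: b:c = 40:12
Now b = 40 in both, so a:b:c = 50:40:12
Therefore a:c = 50:12
Simplify by GCD: a:c = 25:6

25:6


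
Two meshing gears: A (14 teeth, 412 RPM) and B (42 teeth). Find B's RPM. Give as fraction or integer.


Gear ratio: teeth_A * RPM_A = teeth_B * RPM_B
14 * 412 = 42 * RPM_B
5768 = 42 * RPM_B
RPM_B = 5768 / 42
RPM_B = 412/3

412/3


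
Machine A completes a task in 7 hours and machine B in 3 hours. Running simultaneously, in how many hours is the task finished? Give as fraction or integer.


Rate of A = 1/7 job per hour
Rate of B = 1/3 job per hour
Combined rate = 1/7 + 1/3
Find common denominator: (3 + 7)/(7*3) = 10/21
Combined rate = 10/21 job per hour
Time together = 1 / (10/21) = 21/10 hours

21/10


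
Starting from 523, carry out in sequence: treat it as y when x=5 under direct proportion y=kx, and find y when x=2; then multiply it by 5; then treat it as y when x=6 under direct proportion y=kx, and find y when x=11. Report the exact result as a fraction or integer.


Start with 523.
Step 1: Direct prop: k = (523)/5; new y = k*2 = 523*2/5 = 1046/5
Step 2: Multiply by 5: 1046/5 * 5 = 1046
Step 3: Direct prop: k = (1046)/6; new y = k*11 = 1046*11/6 = 5753/3
Final result = 5753/3

5753/3


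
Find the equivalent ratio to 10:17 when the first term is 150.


Original ratio: 10:17
First term target: 150
Scale factor = 150 / 10 = 15
Multiply second term: 17 * 15 = 255
Equivalent ratio = 150:255

150:255


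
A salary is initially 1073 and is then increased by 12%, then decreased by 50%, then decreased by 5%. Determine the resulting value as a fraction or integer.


Start: 1073
Step 1: increase by 12% => multiply by 112/100
  1073 * 112/100 = 30044/25
Step 2: decrease by 50% => multiply by 50/100
  30044/25 * 50/100 = 15022/25
Step 3: decrease by 5% => multiply by 95/100
  15022/25 * 95/100 = 142709/250
Final value = 142709/250

142709/250


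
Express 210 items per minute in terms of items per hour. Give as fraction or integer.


Converting from per minute to per hour
Rate = 210 items per minute
Multiply by 60: 210 * 60
= 12600 items per hour

12600


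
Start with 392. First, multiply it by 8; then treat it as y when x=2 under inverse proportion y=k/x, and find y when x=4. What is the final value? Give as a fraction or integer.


Start with 392.
Step 1: Multiply by 8: 392 * 8 = 3136
Step 2: Inverse prop: k = (3136)*2; new y = k/4 = 3136*2/4 = 1568
Final result = 1568

1568


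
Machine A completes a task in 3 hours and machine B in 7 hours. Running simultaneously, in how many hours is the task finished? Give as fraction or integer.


Rate of A = 1/3 job per hour
Rate of B = 1/7 job per hour
Combined rate = 1/3 + 1/7
Find common denominator: (7 + 3)/(3*7) = 10/21
Combined rate = 10/21 job per hour
Time together = 1 / (10/21) = 21/10 hours

21/10


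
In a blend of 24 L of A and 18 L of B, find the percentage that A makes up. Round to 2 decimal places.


Volume of A = 24 L
Volume of B = 18 L
Total volume = 24 + 18 = 42 L
Percentage of A = (24/42) * 100
= 57.14%

57.14


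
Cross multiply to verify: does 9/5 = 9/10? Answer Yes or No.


Cross multiply to check 9/5 = 9/10
Left cross product: 9 * 10 = 90
Right cross product: 5 * 9 = 45
90 != 45
Not equal, so proportions differ => No

No


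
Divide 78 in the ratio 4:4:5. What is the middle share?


Ratio = 4:4:5
Total parts = 4 + 4 + 5 = 13
Value per part = 78 / 13 = 6
First share = 4 * 6 = 24
Middle share = 4 * 6 = 24
Third share = 5 * 6 = 30

24


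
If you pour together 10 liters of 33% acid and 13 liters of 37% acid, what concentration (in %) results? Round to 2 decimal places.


Solute in mixture 1 = 33% of 10 L = 10*33/100 = 33/10 L
Solute in mixture 2 = 37% of 13 L = 13*37/100 = 481/100 L
Total solute = 33/10 + 481/100 = 811/100 L
Total volume = 10 + 13 = 23 L
Final concentration = 811/100/23 * 100 = 35.26%

35.26


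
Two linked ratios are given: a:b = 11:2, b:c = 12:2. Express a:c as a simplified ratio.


Given a:b = 11:2 and b:c = 12:2
Make b consistent. Multiply first ratio by 12: a:b = 132:24
Multiply second ratio by 2: b:c = 24:4
Now b = 24 in both, so a:b:c = 132:24:4
Therefore a:c = 132:4
Simplify by GCD: a:c = 33:1

33:1


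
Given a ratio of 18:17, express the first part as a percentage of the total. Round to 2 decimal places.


Total parts = 18 + 17 = 35
First part fraction = 18/35
Percentage = (18/35) * 100
= 0.514286 * 100
= 51.43%

51.43


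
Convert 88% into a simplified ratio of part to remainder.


Part = 88%, Remainder = 12%
Ratio = 88:12
GCD(88, 12) = 4
Simplify: 22:3 = 22:3

22:3


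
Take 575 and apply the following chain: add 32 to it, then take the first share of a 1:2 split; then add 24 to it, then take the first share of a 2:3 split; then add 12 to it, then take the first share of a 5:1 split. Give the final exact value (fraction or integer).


Start with 575.
Step 1: Add 32: 575+32=607; split 1:2 first = 607*1/3 = 607/3
Step 2: Add 24: 607/3+24=679/3; split 2:3 first = 679/3*2/5 = 1358/15
Step 3: Add 12: 1358/15+12=1538/15; split 5:1 first = 1538/15*5/6 = 769/9
Final result = 769/9

769/9


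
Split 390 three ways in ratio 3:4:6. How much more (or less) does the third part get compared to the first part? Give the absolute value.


Total parts = 3 + 4 + 6 = 13
Value per part = 390 / 13 = 30
Shares: 3*30=90, 4*30=120, 6*30=180
Third share = 180, first share = 90
Difference = |180 - 90| = 90

90


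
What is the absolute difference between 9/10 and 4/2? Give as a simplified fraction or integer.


Simplify: 9/10 = 9/10 and 4/2 = 2
Find common denominator: LCD = 10
Convert: 9/10 and 20/10
Difference = |9 - 20|/10 = 11/10
Simplified = 11/10

11/10


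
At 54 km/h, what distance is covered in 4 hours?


Using distance = speed * time
Speed = 54 km/h
Time = 4 hours
Distance = 54 * 4
= 216 km

216


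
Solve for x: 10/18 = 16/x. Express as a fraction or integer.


Setting up: 10/18 = 16/x
Cross multiply: 10 * x = 18 * 16
10x = 288
x = 288/10
x = 144/5

144/5


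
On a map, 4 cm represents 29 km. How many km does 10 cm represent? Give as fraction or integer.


Map scale: 4 cm = 29 km
Measured distance on map = 10 cm
Set up proportion: 10 * 29 / 4
= 290 / 4
= 145/2 km

145/2


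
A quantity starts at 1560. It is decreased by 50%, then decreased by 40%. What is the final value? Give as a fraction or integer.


Start: 1560
Step 1: decrease by 50% => multiply by 50/100
  1560 * 50/100 = 780
Step 2: decrease by 40% => multiply by 60/100
  780 * 60/100 = 468
Final value = 468

468


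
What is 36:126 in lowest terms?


Find GCD(36, 126)
GCD = 18
Divide both by 18: 36/18 = 2, 126/18 = 7
Simplified ratio = 2:7

2:7


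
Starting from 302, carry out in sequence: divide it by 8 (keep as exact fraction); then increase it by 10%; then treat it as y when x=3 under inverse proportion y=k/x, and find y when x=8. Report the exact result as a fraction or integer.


Start with 302.
Step 1: Divide by 8: 302 / 8 = 151/4
Step 2: Increase by 10%: 151/4 * 110/100 = 1661/40
Step 3: Inverse prop: k = (1661/40)*3; new y = k/8 = 1661/40*3/8 = 4983/320
Final result = 4983/320

4983/320


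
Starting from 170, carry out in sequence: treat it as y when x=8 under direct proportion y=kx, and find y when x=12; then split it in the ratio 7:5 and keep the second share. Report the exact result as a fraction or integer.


Start with 170.
Step 1: Direct prop: k = (170)/8; new y = k*12 = 170*12/8 = 255
Step 2: Split 7:5, second share = 255 * 5/12 = 425/4
Final result = 425/4

425/4


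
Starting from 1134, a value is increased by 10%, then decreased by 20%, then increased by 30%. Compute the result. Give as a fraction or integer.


Start: 1134
Step 1: increase by 10% => multiply by 110/100
  1134 * 110/100 = 6237/5
Step 2: decrease by 20% => multiply by 80/100
  6237/5 * 80/100 = 24948/25
Step 3: increase by 30% => multiply by 130/100
  24948/25 * 130/100 = 162162/125
Final value = 162162/125

162162/125


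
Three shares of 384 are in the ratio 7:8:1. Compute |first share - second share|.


Total parts = 7 + 8 + 1 = 16
Value per part = 384 / 16 = 24
Shares: 7*24=168, 8*24=192, 1*24=24
First share = 168, second share = 192
Difference = |168 - 192| = 24

24


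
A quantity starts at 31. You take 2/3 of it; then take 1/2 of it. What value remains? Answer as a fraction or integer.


Start with 31.
Step 1: Take 2/3: 31 * 2/3 = 62/3
Step 2: Take 1/2: 62/3 * 1/2 = 31/3
Final result = 31/3

31/3


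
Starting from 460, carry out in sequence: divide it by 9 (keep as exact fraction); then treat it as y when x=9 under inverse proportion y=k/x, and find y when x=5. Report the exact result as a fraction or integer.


Start with 460.
Step 1: Divide by 9: 460 / 9 = 460/9
Step 2: Inverse prop: k = (460/9)*9; new y = k/5 = 460/9*9/5 = 92
Final result = 92

92


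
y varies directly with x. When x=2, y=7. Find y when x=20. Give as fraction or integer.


Direct proportion: y = kx
Find k: k = 7/2 = 7/2
Compute y at x=20: y = 7/2 * 20
y = 70

70


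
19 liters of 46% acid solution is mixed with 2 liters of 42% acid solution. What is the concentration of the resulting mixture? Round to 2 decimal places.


Solute in mixture 1 = 46% of 19 L = 19*46/100 = 437/50 L
Solute in mixture 2 = 42% of 2 L = 2*42/100 = 21/25 L
Total solute = 437/50 + 21/25 = 479/50 L
Total volume = 19 + 2 = 21 L
Final concentration = 479/50/21 * 100 = 45.62%

45.62


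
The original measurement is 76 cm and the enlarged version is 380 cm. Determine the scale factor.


Original length = 76 cm
Scaled length = 380 cm
Scale factor = 380 / 76
= 5

5


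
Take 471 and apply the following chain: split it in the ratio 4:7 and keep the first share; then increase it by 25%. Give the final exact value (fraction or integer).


Start with 471.
Step 1: Split 4:7, first share = 471 * 4/11 = 1884/11
Step 2: Increase by 25%: 1884/11 * 125/100 = 2355/11
Final result = 2355/11

2355/11


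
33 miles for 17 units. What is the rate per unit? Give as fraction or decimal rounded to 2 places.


Total miles = 33
Number of units = 17
Unit rate = 33 / 17
= 1.94 miles per unit

1.94


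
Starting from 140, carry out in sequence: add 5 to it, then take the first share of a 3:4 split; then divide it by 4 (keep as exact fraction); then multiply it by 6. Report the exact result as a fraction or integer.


Start with 140.
Step 1: Add 5: 140+5=145; split 3:4 first = 145*3/7 = 435/7
Step 2: Divide by 4: 435/7 / 4 = 435/28
Step 3: Multiply by 6: 435/28 * 6 = 1305/14
Final result = 1305/14

1305/14


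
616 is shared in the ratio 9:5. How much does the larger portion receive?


Total parts = 9 + 5 = 14
Value per part = 616 / 14 = 44
First share = 9 * 44 = 396
Second share = 5 * 44 = 220
Larger share = 396

396


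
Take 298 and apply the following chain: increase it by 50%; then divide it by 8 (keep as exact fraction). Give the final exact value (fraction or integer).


Start with 298.
Step 1: Increase by 50%: 298 * 150/100 = 447
Step 2: Divide by 8: 447 / 8 = 447/8
Final result = 447/8

447/8


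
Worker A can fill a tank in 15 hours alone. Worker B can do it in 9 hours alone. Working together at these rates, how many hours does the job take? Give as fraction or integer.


Rate of A = 1/15 job per hour
Rate of B = 1/9 job per hour
Combined rate = 1/15 + 1/9
Find common denominator: (9 + 15)/(15*9) = 24/135
Combined rate = 8/45 job per hour
Time together = 1 / (8/45) = 45/8 hours

45/8


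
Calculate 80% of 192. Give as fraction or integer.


Compute 80% of 192
Convert percentage: 80% = 80/100
Multiply: 192 * 80/100
= 15360/100
= 768/5

768/5


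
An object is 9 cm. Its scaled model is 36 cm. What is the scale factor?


Original length = 9 cm
Scaled length = 36 cm
Scale factor = 36 / 9
= 4

4


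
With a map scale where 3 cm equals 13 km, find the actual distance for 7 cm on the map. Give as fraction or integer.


Map scale: 3 cm = 13 km
Measured distance on map = 7 cm
Set up proportion: 7 * 13 / 3
= 91 / 3
= 91/3 km

91/3


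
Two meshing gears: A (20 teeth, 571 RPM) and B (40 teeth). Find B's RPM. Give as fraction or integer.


Gear ratio: teeth_A * RPM_A = teeth_B * RPM_B
20 * 571 = 40 * RPM_B
11420 = 40 * RPM_B
RPM_B = 11420 / 40
RPM_B = 571/2

571/2


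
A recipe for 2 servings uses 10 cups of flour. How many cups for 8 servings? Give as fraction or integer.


Original: 10 cups for 2 servings
Target servings = 8
Scaling factor = 8/2
New amount = 10 * 8/2
= 80/2
= 40 cups

40


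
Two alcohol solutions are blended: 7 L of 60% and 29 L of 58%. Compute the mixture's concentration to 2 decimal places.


Solute in mixture 1 = 60% of 7 L = 7*60/100 = 21/5 L
Solute in mixture 2 = 58% of 29 L = 29*58/100 = 841/50 L
Total solute = 21/5 + 841/50 = 1051/50 L
Total volume = 7 + 29 = 36 L
Final concentration = 1051/50/36 * 100 = 58.39%

58.39


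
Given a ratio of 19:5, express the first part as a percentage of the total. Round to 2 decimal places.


Total parts = 19 + 5 = 24
First part fraction = 19/24
Percentage = (19/24) * 100
= 0.791667 * 100
= 79.17%

79.17


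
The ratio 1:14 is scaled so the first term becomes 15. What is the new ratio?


Original ratio: 1:14
First term target: 15
Scale factor = 15 / 1 = 15
Multiply second term: 14 * 15 = 210
Equivalent ratio = 15:210

15:210


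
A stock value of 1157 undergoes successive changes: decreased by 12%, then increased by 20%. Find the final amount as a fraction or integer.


Start: 1157
Step 1: decrease by 12% => multiply by 88/100
  1157 * 88/100 = 25454/25
Step 2: increase by 20% => multiply by 120/100
  25454/25 * 120/100 = 152724/125
Final value = 152724/125

152724/125


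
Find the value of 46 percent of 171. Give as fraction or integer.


Compute 46% of 171
Convert percentage: 46% = 46/100
Multiply: 171 * 46/100
= 7866/100
= 3933/50

3933/50


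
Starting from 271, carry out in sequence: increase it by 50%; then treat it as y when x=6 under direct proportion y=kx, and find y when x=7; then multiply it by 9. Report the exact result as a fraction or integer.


Start with 271.
Step 1: Increase by 50%: 271 * 150/100 = 813/2
Step 2: Direct prop: k = (813/2)/6; new y = k*7 = 813/2*7/6 = 1897/4
Step 3: Multiply by 9: 1897/4 * 9 = 17073/4
Final result = 17073/4

17073/4


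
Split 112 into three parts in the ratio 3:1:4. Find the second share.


Ratio = 3:1:4
Total parts = 3 + 1 + 4 = 8
Value per part = 112 / 8 = 14
First share = 3 * 14 = 42
Middle share = 1 * 14 = 14
Third share = 4 * 14 = 56

14


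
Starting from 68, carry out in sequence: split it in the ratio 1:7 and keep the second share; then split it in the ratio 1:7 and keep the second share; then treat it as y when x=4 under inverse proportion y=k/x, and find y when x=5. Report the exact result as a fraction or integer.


Start with 68.
Step 1: Split 1:7, second share = 68 * 7/8 = 119/2
Step 2: Split 1:7, second share = 119/2 * 7/8 = 833/16
Step 3: Inverse prop: k = (833/16)*4; new y = k/5 = 833/16*4/5 = 833/20
Final result = 833/20

833/20


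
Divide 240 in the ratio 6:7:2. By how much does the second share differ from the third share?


Total parts = 6 + 7 + 2 = 15
Value per part = 240 / 15 = 16
Shares: 6*16=96, 7*16=112, 2*16=32
Second share = 112, third share = 32
Difference = |112 - 32| = 80

80


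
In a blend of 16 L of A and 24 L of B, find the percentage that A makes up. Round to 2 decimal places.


Volume of A = 16 L
Volume of B = 24 L
Total volume = 16 + 24 = 40 L
Percentage of A = (16/40) * 100
= 40.00%

40.00


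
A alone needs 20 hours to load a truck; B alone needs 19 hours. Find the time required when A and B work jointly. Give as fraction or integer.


Rate of A = 1/20 job per hour
Rate of B = 1/19 job per hour
Combined rate = 1/20 + 1/19
Find common denominator: (19 + 20)/(20*19) = 39/380
Combined rate = 39/380 job per hour
Time together = 1 / (39/380) = 380/39 hours

380/39


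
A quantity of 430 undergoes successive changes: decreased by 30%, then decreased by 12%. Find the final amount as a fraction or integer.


Start: 430
Step 1: decrease by 30% => multiply by 70/100
  430 * 70/100 = 301
Step 2: decrease by 12% => multiply by 88/100
  301 * 88/100 = 6622/25
Final value = 6622/25

6622/25


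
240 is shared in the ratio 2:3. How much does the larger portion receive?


Total parts = 2 + 3 = 5
Value per part = 240 / 5 = 48
First share = 2 * 48 = 96
Second share = 3 * 48 = 144
Larger share = 144

144


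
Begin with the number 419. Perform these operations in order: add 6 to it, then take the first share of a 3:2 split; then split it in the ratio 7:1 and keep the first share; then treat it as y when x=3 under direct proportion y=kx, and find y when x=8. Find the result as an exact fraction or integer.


Start with 419.
Step 1: Add 6: 419+6=425; split 3:2 first = 425*3/5 = 255
Step 2: Split 7:1, first share = 255 * 7/8 = 1785/8
Step 3: Direct prop: k = (1785/8)/3; new y = k*8 = 1785/8*8/3 = 595
Final result = 595

595


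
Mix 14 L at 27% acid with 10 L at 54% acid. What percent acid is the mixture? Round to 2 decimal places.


Solute in mixture 1 = 27% of 14 L = 14*27/100 = 189/50 L
Solute in mixture 2 = 54% of 10 L = 10*54/100 = 27/5 L
Total solute = 189/50 + 27/5 = 459/50 L
Total volume = 14 + 10 = 24 L
Final concentration = 459/50/24 * 100 = 38.25%

38.25


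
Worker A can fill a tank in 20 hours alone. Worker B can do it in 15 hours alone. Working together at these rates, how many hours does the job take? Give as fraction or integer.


Rate of A = 1/20 job per hour
Rate of B = 1/15 job per hour
Combined rate = 1/20 + 1/15
Find common denominator: (15 + 20)/(20*15) = 35/300
Combined rate = 7/60 job per hour
Time together = 1 / (7/60) = 60/7 hours

60/7


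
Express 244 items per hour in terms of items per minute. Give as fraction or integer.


Converting from per hour to per minute
Rate = 244 items per hour
Divide by 60: 244/60
= 61/15 items per minute

61/15


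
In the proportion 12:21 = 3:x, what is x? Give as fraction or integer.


Setting up: 12/21 = 3/x
Cross multiply: 12 * x = 21 * 3
12x = 63
x = 63/12
x = 21/4

21/4


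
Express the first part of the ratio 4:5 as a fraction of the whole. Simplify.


Total parts = 4 + 5 = 9
First part fraction = 4/9
Simplify: 4/9 = 4/9

4/9


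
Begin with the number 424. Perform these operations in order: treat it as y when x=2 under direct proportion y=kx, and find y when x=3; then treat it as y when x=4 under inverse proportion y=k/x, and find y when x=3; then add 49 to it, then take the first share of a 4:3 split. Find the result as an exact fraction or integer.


Start with 424.
Step 1: Direct prop: k = (424)/2; new y = k*3 = 424*3/2 = 636
Step 2: Inverse prop: k = (636)*4; new y = k/3 = 636*4/3 = 848
Step 3: Add 49: 848+49=897; split 4:3 first = 897*4/7 = 3588/7
Final result = 3588/7

3588/7


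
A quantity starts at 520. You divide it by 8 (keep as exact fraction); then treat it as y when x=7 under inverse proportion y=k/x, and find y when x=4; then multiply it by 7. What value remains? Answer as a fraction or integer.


Start with 520.
Step 1: Divide by 8: 520 / 8 = 65
Step 2: Inverse prop: k = (65)*7; new y = k/4 = 65*7/4 = 455/4
Step 3: Multiply by 7: 455/4 * 7 = 3185/4
Final result = 3185/4

3185/4


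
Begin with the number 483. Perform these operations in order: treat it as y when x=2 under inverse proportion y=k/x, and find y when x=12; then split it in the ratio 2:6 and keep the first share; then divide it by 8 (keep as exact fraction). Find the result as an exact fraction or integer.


Start with 483.
Step 1: Inverse prop: k = (483)*2; new y = k/12 = 483*2/12 = 161/2
Step 2: Split 2:6, first share = 161/2 * 2/8 = 161/8
Step 3: Divide by 8: 161/8 / 8 = 161/64
Final result = 161/64

161/64


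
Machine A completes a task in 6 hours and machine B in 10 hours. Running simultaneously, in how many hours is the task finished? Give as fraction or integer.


Rate of A = 1/6 job per hour
Rate of B = 1/10 job per hour
Combined rate = 1/6 + 1/10
Find common denominator: (10 + 6)/(6*10) = 16/60
Combined rate = 4/15 job per hour
Time together = 1 / (4/15) = 15/4 hours

15/4


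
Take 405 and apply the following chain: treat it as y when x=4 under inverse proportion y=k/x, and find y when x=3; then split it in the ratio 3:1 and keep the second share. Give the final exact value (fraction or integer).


Start with 405.
Step 1: Inverse prop: k = (405)*4; new y = k/3 = 405*4/3 = 540
Step 2: Split 3:1, second share = 540 * 1/4 = 135
Final result = 135

135


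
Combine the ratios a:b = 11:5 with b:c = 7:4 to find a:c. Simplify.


Given a:b = 11:5 and b:c = 7:4
Make b consistent. Multiply first ratio by 7: a:b = 77:35
Multiply second ratio by 5: b:c = 35:20
Now b = 35 in both, so a:b:c = 77:35:20
Therefore a:c = 77:20
Simplify by GCD: a:c = 77:20

77:20


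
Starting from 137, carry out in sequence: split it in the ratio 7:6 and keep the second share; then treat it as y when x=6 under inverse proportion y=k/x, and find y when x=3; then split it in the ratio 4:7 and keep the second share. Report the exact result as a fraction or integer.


Start with 137.
Step 1: Split 7:6, second share = 137 * 6/13 = 822/13
Step 2: Inverse prop: k = (822/13)*6; new y = k/3 = 822/13*6/3 = 1644/13
Step 3: Split 4:7, second share = 1644/13 * 7/11 = 11508/143
Final result = 11508/143

11508/143


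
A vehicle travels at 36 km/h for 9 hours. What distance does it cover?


Using distance = speed * time
Speed = 36 km/h
Time = 9 hours
Distance = 36 * 9
= 324 km

324


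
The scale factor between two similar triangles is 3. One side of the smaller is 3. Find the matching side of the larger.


Similar triangles have proportional sides
Scale factor = 3
Smaller side = 3
Corresponding larger side = 3 * 3
= 9

9


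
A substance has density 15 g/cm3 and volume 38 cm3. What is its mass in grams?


Using mass = density * volume
Density = 15 g/cm3
Volume = 38 cm3
Mass = 15 * 38
= 570 g

570


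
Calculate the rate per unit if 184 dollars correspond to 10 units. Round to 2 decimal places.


Total dollars = 184
Number of units = 10
Unit rate = 184 / 10
= 18.40 dollars per unit

18.40


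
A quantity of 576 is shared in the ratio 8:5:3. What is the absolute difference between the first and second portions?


Total parts = 8 + 5 + 3 = 16
Value per part = 576 / 16 = 36
Shares: 8*36=288, 5*36=180, 3*36=108
First share = 288, second share = 180
Difference = |288 - 180| = 108

108


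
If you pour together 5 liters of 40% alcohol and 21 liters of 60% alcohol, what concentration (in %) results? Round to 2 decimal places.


Solute in mixture 1 = 40% of 5 L = 5*40/100 = 2 L
Solute in mixture 2 = 60% of 21 L = 21*60/100 = 63/5 L
Total solute = 2 + 63/5 = 73/5 L
Total volume = 5 + 21 = 26 L
Final concentration = 73/5/26 * 100 = 56.15%

56.15


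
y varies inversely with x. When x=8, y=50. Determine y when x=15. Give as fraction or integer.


Inverse proportion: y = k/x
Find k: k = 8 * 50 = 400
Compute y at x=15: y = 400/15
y = 80/3

80/3
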